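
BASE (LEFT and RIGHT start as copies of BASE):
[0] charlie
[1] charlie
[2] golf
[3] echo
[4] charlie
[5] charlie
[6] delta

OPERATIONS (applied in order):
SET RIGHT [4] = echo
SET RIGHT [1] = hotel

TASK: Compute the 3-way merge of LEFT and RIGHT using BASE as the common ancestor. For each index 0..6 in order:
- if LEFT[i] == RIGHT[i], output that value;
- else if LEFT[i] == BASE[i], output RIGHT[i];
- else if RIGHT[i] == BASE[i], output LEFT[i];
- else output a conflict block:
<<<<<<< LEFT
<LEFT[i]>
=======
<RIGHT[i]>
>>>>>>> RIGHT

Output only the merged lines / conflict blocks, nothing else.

Final LEFT:  [charlie, charlie, golf, echo, charlie, charlie, delta]
Final RIGHT: [charlie, hotel, golf, echo, echo, charlie, delta]
i=0: L=charlie R=charlie -> agree -> charlie
i=1: L=charlie=BASE, R=hotel -> take RIGHT -> hotel
i=2: L=golf R=golf -> agree -> golf
i=3: L=echo R=echo -> agree -> echo
i=4: L=charlie=BASE, R=echo -> take RIGHT -> echo
i=5: L=charlie R=charlie -> agree -> charlie
i=6: L=delta R=delta -> agree -> delta

Answer: charlie
hotel
golf
echo
echo
charlie
delta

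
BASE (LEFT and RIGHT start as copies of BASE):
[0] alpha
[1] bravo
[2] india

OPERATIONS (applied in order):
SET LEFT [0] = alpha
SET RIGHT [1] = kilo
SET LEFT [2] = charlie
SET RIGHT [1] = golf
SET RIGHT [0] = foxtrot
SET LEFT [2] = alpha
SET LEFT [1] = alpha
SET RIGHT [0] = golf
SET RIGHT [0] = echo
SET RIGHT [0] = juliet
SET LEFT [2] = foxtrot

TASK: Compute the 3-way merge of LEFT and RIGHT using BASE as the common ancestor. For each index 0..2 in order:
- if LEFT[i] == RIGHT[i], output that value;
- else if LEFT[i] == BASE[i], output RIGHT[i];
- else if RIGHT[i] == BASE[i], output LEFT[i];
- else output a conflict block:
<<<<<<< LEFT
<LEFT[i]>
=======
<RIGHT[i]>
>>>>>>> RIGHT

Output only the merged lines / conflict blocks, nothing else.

Answer: juliet
<<<<<<< LEFT
alpha
=======
golf
>>>>>>> RIGHT
foxtrot

Derivation:
Final LEFT:  [alpha, alpha, foxtrot]
Final RIGHT: [juliet, golf, india]
i=0: L=alpha=BASE, R=juliet -> take RIGHT -> juliet
i=1: BASE=bravo L=alpha R=golf all differ -> CONFLICT
i=2: L=foxtrot, R=india=BASE -> take LEFT -> foxtrot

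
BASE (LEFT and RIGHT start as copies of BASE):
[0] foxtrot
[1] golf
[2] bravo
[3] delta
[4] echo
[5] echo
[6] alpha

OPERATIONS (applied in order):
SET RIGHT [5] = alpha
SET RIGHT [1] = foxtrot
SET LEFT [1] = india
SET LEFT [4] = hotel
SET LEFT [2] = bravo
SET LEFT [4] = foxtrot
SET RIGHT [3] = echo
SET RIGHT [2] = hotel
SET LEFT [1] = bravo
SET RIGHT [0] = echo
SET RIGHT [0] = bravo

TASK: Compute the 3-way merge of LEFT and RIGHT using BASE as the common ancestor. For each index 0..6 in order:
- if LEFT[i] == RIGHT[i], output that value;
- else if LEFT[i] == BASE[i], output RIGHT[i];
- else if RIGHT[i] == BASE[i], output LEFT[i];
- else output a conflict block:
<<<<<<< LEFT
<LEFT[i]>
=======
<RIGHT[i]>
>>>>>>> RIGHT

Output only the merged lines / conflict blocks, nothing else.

Answer: bravo
<<<<<<< LEFT
bravo
=======
foxtrot
>>>>>>> RIGHT
hotel
echo
foxtrot
alpha
alpha

Derivation:
Final LEFT:  [foxtrot, bravo, bravo, delta, foxtrot, echo, alpha]
Final RIGHT: [bravo, foxtrot, hotel, echo, echo, alpha, alpha]
i=0: L=foxtrot=BASE, R=bravo -> take RIGHT -> bravo
i=1: BASE=golf L=bravo R=foxtrot all differ -> CONFLICT
i=2: L=bravo=BASE, R=hotel -> take RIGHT -> hotel
i=3: L=delta=BASE, R=echo -> take RIGHT -> echo
i=4: L=foxtrot, R=echo=BASE -> take LEFT -> foxtrot
i=5: L=echo=BASE, R=alpha -> take RIGHT -> alpha
i=6: L=alpha R=alpha -> agree -> alpha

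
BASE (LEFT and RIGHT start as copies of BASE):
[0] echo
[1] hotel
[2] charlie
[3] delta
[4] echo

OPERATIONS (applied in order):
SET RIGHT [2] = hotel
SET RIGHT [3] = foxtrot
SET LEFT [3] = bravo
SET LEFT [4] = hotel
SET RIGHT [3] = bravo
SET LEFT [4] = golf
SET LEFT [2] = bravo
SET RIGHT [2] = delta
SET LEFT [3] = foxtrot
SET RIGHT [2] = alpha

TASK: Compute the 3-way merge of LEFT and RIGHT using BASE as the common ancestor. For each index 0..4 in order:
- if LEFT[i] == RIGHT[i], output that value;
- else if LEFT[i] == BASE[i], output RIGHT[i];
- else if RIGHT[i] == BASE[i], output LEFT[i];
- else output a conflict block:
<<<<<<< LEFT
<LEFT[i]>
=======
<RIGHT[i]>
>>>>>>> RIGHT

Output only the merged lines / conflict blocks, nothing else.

Final LEFT:  [echo, hotel, bravo, foxtrot, golf]
Final RIGHT: [echo, hotel, alpha, bravo, echo]
i=0: L=echo R=echo -> agree -> echo
i=1: L=hotel R=hotel -> agree -> hotel
i=2: BASE=charlie L=bravo R=alpha all differ -> CONFLICT
i=3: BASE=delta L=foxtrot R=bravo all differ -> CONFLICT
i=4: L=golf, R=echo=BASE -> take LEFT -> golf

Answer: echo
hotel
<<<<<<< LEFT
bravo
=======
alpha
>>>>>>> RIGHT
<<<<<<< LEFT
foxtrot
=======
bravo
>>>>>>> RIGHT
golf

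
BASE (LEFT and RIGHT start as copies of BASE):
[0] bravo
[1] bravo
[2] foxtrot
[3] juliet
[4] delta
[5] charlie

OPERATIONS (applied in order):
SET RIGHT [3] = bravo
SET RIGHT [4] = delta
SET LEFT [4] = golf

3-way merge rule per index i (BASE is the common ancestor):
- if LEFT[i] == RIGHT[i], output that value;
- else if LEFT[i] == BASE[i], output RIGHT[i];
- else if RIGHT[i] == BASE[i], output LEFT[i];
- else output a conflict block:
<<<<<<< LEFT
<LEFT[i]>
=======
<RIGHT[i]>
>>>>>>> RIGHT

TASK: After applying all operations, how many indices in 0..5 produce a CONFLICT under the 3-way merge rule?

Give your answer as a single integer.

Final LEFT:  [bravo, bravo, foxtrot, juliet, golf, charlie]
Final RIGHT: [bravo, bravo, foxtrot, bravo, delta, charlie]
i=0: L=bravo R=bravo -> agree -> bravo
i=1: L=bravo R=bravo -> agree -> bravo
i=2: L=foxtrot R=foxtrot -> agree -> foxtrot
i=3: L=juliet=BASE, R=bravo -> take RIGHT -> bravo
i=4: L=golf, R=delta=BASE -> take LEFT -> golf
i=5: L=charlie R=charlie -> agree -> charlie
Conflict count: 0

Answer: 0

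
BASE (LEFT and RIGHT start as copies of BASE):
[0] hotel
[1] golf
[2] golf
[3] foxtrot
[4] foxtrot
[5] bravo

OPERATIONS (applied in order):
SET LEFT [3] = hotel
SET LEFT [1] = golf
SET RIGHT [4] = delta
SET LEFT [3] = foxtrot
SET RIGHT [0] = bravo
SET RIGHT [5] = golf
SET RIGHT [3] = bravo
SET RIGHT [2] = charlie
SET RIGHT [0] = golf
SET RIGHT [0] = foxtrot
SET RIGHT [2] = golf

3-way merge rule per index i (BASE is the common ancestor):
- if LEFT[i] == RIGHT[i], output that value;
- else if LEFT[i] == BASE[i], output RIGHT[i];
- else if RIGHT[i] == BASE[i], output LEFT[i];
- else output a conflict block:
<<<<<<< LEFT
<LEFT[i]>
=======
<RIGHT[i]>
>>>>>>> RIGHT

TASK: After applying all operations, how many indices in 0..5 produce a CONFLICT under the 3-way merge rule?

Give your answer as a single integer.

Answer: 0

Derivation:
Final LEFT:  [hotel, golf, golf, foxtrot, foxtrot, bravo]
Final RIGHT: [foxtrot, golf, golf, bravo, delta, golf]
i=0: L=hotel=BASE, R=foxtrot -> take RIGHT -> foxtrot
i=1: L=golf R=golf -> agree -> golf
i=2: L=golf R=golf -> agree -> golf
i=3: L=foxtrot=BASE, R=bravo -> take RIGHT -> bravo
i=4: L=foxtrot=BASE, R=delta -> take RIGHT -> delta
i=5: L=bravo=BASE, R=golf -> take RIGHT -> golf
Conflict count: 0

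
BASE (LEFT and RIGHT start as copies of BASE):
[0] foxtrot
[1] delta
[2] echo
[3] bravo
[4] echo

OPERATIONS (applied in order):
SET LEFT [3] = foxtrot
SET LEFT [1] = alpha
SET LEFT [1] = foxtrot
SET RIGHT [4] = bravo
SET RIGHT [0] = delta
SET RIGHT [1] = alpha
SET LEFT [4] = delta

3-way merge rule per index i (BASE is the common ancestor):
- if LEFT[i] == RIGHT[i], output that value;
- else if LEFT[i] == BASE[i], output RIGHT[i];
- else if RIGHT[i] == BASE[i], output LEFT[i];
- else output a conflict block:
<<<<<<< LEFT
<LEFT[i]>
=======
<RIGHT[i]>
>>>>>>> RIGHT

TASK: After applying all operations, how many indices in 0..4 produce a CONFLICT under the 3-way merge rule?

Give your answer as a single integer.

Answer: 2

Derivation:
Final LEFT:  [foxtrot, foxtrot, echo, foxtrot, delta]
Final RIGHT: [delta, alpha, echo, bravo, bravo]
i=0: L=foxtrot=BASE, R=delta -> take RIGHT -> delta
i=1: BASE=delta L=foxtrot R=alpha all differ -> CONFLICT
i=2: L=echo R=echo -> agree -> echo
i=3: L=foxtrot, R=bravo=BASE -> take LEFT -> foxtrot
i=4: BASE=echo L=delta R=bravo all differ -> CONFLICT
Conflict count: 2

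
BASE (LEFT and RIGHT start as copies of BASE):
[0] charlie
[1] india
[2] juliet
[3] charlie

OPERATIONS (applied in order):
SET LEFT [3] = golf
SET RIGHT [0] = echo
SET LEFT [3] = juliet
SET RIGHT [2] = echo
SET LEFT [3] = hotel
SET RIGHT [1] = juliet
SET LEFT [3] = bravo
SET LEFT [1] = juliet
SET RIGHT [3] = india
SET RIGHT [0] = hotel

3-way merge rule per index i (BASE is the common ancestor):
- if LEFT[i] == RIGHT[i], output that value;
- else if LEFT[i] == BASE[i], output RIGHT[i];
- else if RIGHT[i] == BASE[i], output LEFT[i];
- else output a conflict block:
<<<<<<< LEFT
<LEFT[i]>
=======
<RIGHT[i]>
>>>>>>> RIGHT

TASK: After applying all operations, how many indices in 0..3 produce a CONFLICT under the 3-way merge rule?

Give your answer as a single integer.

Final LEFT:  [charlie, juliet, juliet, bravo]
Final RIGHT: [hotel, juliet, echo, india]
i=0: L=charlie=BASE, R=hotel -> take RIGHT -> hotel
i=1: L=juliet R=juliet -> agree -> juliet
i=2: L=juliet=BASE, R=echo -> take RIGHT -> echo
i=3: BASE=charlie L=bravo R=india all differ -> CONFLICT
Conflict count: 1

Answer: 1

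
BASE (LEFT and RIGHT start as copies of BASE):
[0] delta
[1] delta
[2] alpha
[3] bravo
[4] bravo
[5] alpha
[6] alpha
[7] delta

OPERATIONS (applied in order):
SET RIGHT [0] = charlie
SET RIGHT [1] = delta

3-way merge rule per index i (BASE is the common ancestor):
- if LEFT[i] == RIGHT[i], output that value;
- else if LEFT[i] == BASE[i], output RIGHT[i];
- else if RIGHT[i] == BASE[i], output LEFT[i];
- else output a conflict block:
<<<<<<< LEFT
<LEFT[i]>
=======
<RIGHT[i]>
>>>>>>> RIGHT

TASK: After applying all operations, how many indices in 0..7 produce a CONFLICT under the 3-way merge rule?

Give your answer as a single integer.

Answer: 0

Derivation:
Final LEFT:  [delta, delta, alpha, bravo, bravo, alpha, alpha, delta]
Final RIGHT: [charlie, delta, alpha, bravo, bravo, alpha, alpha, delta]
i=0: L=delta=BASE, R=charlie -> take RIGHT -> charlie
i=1: L=delta R=delta -> agree -> delta
i=2: L=alpha R=alpha -> agree -> alpha
i=3: L=bravo R=bravo -> agree -> bravo
i=4: L=bravo R=bravo -> agree -> bravo
i=5: L=alpha R=alpha -> agree -> alpha
i=6: L=alpha R=alpha -> agree -> alpha
i=7: L=delta R=delta -> agree -> delta
Conflict count: 0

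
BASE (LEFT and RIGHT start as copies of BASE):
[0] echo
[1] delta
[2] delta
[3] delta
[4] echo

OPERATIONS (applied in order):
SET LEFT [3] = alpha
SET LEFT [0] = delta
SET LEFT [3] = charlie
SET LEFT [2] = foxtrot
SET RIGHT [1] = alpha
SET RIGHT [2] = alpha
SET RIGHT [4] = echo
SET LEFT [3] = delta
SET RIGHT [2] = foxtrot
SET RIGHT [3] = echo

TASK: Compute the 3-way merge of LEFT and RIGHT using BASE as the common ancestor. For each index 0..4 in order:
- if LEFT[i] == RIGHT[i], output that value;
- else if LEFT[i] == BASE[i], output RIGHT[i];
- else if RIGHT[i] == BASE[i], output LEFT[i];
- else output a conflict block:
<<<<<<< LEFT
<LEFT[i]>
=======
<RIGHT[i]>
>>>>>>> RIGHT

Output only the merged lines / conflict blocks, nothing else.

Final LEFT:  [delta, delta, foxtrot, delta, echo]
Final RIGHT: [echo, alpha, foxtrot, echo, echo]
i=0: L=delta, R=echo=BASE -> take LEFT -> delta
i=1: L=delta=BASE, R=alpha -> take RIGHT -> alpha
i=2: L=foxtrot R=foxtrot -> agree -> foxtrot
i=3: L=delta=BASE, R=echo -> take RIGHT -> echo
i=4: L=echo R=echo -> agree -> echo

Answer: delta
alpha
foxtrot
echo
echo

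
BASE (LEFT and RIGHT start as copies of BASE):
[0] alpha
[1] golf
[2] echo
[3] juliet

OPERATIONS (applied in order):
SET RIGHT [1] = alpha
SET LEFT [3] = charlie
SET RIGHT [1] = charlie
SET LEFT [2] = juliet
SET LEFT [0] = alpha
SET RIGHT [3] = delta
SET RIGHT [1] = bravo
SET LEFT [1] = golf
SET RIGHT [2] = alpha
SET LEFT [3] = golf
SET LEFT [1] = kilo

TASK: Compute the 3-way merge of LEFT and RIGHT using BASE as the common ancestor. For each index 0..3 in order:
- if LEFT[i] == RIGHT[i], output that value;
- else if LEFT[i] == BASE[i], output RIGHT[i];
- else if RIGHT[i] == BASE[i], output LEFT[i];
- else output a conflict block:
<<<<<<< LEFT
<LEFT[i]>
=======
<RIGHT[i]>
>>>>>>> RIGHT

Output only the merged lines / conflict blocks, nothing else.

Answer: alpha
<<<<<<< LEFT
kilo
=======
bravo
>>>>>>> RIGHT
<<<<<<< LEFT
juliet
=======
alpha
>>>>>>> RIGHT
<<<<<<< LEFT
golf
=======
delta
>>>>>>> RIGHT

Derivation:
Final LEFT:  [alpha, kilo, juliet, golf]
Final RIGHT: [alpha, bravo, alpha, delta]
i=0: L=alpha R=alpha -> agree -> alpha
i=1: BASE=golf L=kilo R=bravo all differ -> CONFLICT
i=2: BASE=echo L=juliet R=alpha all differ -> CONFLICT
i=3: BASE=juliet L=golf R=delta all differ -> CONFLICT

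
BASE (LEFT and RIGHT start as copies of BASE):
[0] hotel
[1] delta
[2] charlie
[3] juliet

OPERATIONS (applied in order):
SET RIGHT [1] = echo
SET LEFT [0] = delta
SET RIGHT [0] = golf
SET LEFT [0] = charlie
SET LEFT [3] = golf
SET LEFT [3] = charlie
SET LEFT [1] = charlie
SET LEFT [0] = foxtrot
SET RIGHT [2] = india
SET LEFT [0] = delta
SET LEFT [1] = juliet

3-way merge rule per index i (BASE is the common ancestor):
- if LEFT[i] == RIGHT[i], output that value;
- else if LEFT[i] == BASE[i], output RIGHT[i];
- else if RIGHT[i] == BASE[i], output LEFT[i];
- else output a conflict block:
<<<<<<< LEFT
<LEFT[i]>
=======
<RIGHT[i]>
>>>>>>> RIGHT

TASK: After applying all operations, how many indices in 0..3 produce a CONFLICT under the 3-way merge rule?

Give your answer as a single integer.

Answer: 2

Derivation:
Final LEFT:  [delta, juliet, charlie, charlie]
Final RIGHT: [golf, echo, india, juliet]
i=0: BASE=hotel L=delta R=golf all differ -> CONFLICT
i=1: BASE=delta L=juliet R=echo all differ -> CONFLICT
i=2: L=charlie=BASE, R=india -> take RIGHT -> india
i=3: L=charlie, R=juliet=BASE -> take LEFT -> charlie
Conflict count: 2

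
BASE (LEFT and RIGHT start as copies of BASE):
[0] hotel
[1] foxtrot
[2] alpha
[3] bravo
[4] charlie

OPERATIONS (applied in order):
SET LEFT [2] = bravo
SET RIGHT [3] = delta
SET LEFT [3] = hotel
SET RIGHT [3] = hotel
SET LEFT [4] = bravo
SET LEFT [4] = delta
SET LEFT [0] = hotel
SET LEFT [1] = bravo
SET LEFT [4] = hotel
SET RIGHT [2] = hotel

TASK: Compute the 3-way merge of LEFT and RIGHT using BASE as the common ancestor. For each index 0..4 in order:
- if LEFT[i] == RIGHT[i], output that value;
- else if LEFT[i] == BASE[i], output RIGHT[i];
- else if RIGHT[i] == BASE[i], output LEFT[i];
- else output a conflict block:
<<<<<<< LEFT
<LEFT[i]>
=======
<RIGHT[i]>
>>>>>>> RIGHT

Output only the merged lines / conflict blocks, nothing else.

Answer: hotel
bravo
<<<<<<< LEFT
bravo
=======
hotel
>>>>>>> RIGHT
hotel
hotel

Derivation:
Final LEFT:  [hotel, bravo, bravo, hotel, hotel]
Final RIGHT: [hotel, foxtrot, hotel, hotel, charlie]
i=0: L=hotel R=hotel -> agree -> hotel
i=1: L=bravo, R=foxtrot=BASE -> take LEFT -> bravo
i=2: BASE=alpha L=bravo R=hotel all differ -> CONFLICT
i=3: L=hotel R=hotel -> agree -> hotel
i=4: L=hotel, R=charlie=BASE -> take LEFT -> hotel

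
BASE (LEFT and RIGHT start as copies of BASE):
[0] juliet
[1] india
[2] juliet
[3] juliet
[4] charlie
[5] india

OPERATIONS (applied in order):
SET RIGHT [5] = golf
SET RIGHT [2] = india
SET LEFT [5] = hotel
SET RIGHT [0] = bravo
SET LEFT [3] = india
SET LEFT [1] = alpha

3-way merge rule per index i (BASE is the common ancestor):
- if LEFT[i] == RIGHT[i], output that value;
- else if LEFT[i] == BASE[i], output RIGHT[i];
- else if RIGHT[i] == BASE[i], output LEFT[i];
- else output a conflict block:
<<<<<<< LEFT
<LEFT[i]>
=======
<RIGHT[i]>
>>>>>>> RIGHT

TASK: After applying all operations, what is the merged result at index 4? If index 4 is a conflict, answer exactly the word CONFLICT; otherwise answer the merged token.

Final LEFT:  [juliet, alpha, juliet, india, charlie, hotel]
Final RIGHT: [bravo, india, india, juliet, charlie, golf]
i=0: L=juliet=BASE, R=bravo -> take RIGHT -> bravo
i=1: L=alpha, R=india=BASE -> take LEFT -> alpha
i=2: L=juliet=BASE, R=india -> take RIGHT -> india
i=3: L=india, R=juliet=BASE -> take LEFT -> india
i=4: L=charlie R=charlie -> agree -> charlie
i=5: BASE=india L=hotel R=golf all differ -> CONFLICT
Index 4 -> charlie

Answer: charlie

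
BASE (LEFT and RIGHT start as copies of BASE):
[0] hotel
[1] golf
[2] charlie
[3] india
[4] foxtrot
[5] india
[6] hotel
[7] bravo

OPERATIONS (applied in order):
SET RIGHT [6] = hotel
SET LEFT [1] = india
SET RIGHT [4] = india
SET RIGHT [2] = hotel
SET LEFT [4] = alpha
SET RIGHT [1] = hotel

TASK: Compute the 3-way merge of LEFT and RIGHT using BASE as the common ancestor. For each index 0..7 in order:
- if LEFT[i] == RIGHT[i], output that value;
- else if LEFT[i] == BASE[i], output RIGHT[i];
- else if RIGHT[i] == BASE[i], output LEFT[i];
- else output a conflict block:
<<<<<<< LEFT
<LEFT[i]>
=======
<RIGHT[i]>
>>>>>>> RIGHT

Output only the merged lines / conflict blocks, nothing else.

Final LEFT:  [hotel, india, charlie, india, alpha, india, hotel, bravo]
Final RIGHT: [hotel, hotel, hotel, india, india, india, hotel, bravo]
i=0: L=hotel R=hotel -> agree -> hotel
i=1: BASE=golf L=india R=hotel all differ -> CONFLICT
i=2: L=charlie=BASE, R=hotel -> take RIGHT -> hotel
i=3: L=india R=india -> agree -> india
i=4: BASE=foxtrot L=alpha R=india all differ -> CONFLICT
i=5: L=india R=india -> agree -> india
i=6: L=hotel R=hotel -> agree -> hotel
i=7: L=bravo R=bravo -> agree -> bravo

Answer: hotel
<<<<<<< LEFT
india
=======
hotel
>>>>>>> RIGHT
hotel
india
<<<<<<< LEFT
alpha
=======
india
>>>>>>> RIGHT
india
hotel
bravo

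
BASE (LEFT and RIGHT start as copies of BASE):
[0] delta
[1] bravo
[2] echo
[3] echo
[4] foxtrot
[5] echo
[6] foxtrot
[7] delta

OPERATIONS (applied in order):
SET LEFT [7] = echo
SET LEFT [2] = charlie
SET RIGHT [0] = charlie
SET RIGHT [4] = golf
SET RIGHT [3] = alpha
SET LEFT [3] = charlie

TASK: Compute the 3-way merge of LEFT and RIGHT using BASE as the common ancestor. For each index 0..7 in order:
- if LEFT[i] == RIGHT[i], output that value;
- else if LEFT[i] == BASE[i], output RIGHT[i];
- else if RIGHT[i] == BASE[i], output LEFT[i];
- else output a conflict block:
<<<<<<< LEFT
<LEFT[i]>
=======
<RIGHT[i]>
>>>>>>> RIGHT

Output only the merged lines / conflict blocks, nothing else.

Final LEFT:  [delta, bravo, charlie, charlie, foxtrot, echo, foxtrot, echo]
Final RIGHT: [charlie, bravo, echo, alpha, golf, echo, foxtrot, delta]
i=0: L=delta=BASE, R=charlie -> take RIGHT -> charlie
i=1: L=bravo R=bravo -> agree -> bravo
i=2: L=charlie, R=echo=BASE -> take LEFT -> charlie
i=3: BASE=echo L=charlie R=alpha all differ -> CONFLICT
i=4: L=foxtrot=BASE, R=golf -> take RIGHT -> golf
i=5: L=echo R=echo -> agree -> echo
i=6: L=foxtrot R=foxtrot -> agree -> foxtrot
i=7: L=echo, R=delta=BASE -> take LEFT -> echo

Answer: charlie
bravo
charlie
<<<<<<< LEFT
charlie
=======
alpha
>>>>>>> RIGHT
golf
echo
foxtrot
echo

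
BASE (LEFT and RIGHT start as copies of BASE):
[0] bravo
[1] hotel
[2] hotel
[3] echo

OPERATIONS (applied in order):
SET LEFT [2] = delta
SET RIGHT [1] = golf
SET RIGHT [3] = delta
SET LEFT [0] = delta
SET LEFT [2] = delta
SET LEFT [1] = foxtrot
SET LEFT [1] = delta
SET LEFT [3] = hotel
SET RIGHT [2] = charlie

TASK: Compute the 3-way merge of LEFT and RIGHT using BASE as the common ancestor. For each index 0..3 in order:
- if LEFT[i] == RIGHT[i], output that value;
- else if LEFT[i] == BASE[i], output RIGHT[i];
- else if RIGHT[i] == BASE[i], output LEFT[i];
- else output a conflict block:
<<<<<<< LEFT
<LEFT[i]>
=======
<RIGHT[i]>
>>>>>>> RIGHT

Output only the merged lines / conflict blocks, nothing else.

Answer: delta
<<<<<<< LEFT
delta
=======
golf
>>>>>>> RIGHT
<<<<<<< LEFT
delta
=======
charlie
>>>>>>> RIGHT
<<<<<<< LEFT
hotel
=======
delta
>>>>>>> RIGHT

Derivation:
Final LEFT:  [delta, delta, delta, hotel]
Final RIGHT: [bravo, golf, charlie, delta]
i=0: L=delta, R=bravo=BASE -> take LEFT -> delta
i=1: BASE=hotel L=delta R=golf all differ -> CONFLICT
i=2: BASE=hotel L=delta R=charlie all differ -> CONFLICT
i=3: BASE=echo L=hotel R=delta all differ -> CONFLICT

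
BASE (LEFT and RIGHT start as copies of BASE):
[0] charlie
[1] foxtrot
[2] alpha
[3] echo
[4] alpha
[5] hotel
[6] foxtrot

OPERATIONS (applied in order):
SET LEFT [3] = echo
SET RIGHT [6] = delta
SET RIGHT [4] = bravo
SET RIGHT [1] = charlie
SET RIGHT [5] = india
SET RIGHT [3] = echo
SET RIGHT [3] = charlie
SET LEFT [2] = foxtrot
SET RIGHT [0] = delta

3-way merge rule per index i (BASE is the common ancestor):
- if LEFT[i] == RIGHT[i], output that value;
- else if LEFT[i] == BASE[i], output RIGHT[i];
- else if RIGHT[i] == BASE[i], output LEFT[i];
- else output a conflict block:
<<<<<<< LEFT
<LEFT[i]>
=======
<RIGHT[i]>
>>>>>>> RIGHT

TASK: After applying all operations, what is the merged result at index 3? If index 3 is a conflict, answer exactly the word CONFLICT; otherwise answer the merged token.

Final LEFT:  [charlie, foxtrot, foxtrot, echo, alpha, hotel, foxtrot]
Final RIGHT: [delta, charlie, alpha, charlie, bravo, india, delta]
i=0: L=charlie=BASE, R=delta -> take RIGHT -> delta
i=1: L=foxtrot=BASE, R=charlie -> take RIGHT -> charlie
i=2: L=foxtrot, R=alpha=BASE -> take LEFT -> foxtrot
i=3: L=echo=BASE, R=charlie -> take RIGHT -> charlie
i=4: L=alpha=BASE, R=bravo -> take RIGHT -> bravo
i=5: L=hotel=BASE, R=india -> take RIGHT -> india
i=6: L=foxtrot=BASE, R=delta -> take RIGHT -> delta
Index 3 -> charlie

Answer: charlie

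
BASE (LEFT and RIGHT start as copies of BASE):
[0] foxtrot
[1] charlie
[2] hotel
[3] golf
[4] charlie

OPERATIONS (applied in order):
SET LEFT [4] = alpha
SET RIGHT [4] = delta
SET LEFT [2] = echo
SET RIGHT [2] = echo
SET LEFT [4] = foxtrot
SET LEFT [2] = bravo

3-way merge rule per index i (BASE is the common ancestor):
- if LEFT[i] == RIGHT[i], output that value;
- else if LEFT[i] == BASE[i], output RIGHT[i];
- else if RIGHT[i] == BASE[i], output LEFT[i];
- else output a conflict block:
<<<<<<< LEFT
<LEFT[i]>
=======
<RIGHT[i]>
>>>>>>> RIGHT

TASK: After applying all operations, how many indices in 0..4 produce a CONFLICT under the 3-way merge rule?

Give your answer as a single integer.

Answer: 2

Derivation:
Final LEFT:  [foxtrot, charlie, bravo, golf, foxtrot]
Final RIGHT: [foxtrot, charlie, echo, golf, delta]
i=0: L=foxtrot R=foxtrot -> agree -> foxtrot
i=1: L=charlie R=charlie -> agree -> charlie
i=2: BASE=hotel L=bravo R=echo all differ -> CONFLICT
i=3: L=golf R=golf -> agree -> golf
i=4: BASE=charlie L=foxtrot R=delta all differ -> CONFLICT
Conflict count: 2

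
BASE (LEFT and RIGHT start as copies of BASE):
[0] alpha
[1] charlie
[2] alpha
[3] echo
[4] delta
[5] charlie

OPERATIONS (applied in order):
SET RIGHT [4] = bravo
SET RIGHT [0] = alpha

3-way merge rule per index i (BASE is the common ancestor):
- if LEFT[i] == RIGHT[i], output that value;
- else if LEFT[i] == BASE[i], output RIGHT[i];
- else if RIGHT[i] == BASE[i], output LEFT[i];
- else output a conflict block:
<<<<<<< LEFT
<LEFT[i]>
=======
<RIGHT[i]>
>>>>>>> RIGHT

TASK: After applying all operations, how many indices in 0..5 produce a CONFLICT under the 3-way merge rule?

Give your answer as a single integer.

Answer: 0

Derivation:
Final LEFT:  [alpha, charlie, alpha, echo, delta, charlie]
Final RIGHT: [alpha, charlie, alpha, echo, bravo, charlie]
i=0: L=alpha R=alpha -> agree -> alpha
i=1: L=charlie R=charlie -> agree -> charlie
i=2: L=alpha R=alpha -> agree -> alpha
i=3: L=echo R=echo -> agree -> echo
i=4: L=delta=BASE, R=bravo -> take RIGHT -> bravo
i=5: L=charlie R=charlie -> agree -> charlie
Conflict count: 0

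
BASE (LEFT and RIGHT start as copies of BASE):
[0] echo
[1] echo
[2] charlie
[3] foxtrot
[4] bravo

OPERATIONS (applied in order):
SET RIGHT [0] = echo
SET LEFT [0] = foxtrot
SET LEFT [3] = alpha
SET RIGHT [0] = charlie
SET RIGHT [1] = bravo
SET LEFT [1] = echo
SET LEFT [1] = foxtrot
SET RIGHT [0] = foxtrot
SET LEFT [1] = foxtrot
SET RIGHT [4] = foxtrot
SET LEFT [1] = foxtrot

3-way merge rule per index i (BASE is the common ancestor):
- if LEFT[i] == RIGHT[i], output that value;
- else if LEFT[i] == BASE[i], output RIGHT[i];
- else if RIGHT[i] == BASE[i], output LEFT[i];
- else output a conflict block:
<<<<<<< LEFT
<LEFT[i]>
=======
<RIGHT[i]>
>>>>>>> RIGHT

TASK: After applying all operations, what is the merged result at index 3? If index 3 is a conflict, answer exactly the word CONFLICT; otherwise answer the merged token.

Final LEFT:  [foxtrot, foxtrot, charlie, alpha, bravo]
Final RIGHT: [foxtrot, bravo, charlie, foxtrot, foxtrot]
i=0: L=foxtrot R=foxtrot -> agree -> foxtrot
i=1: BASE=echo L=foxtrot R=bravo all differ -> CONFLICT
i=2: L=charlie R=charlie -> agree -> charlie
i=3: L=alpha, R=foxtrot=BASE -> take LEFT -> alpha
i=4: L=bravo=BASE, R=foxtrot -> take RIGHT -> foxtrot
Index 3 -> alpha

Answer: alpha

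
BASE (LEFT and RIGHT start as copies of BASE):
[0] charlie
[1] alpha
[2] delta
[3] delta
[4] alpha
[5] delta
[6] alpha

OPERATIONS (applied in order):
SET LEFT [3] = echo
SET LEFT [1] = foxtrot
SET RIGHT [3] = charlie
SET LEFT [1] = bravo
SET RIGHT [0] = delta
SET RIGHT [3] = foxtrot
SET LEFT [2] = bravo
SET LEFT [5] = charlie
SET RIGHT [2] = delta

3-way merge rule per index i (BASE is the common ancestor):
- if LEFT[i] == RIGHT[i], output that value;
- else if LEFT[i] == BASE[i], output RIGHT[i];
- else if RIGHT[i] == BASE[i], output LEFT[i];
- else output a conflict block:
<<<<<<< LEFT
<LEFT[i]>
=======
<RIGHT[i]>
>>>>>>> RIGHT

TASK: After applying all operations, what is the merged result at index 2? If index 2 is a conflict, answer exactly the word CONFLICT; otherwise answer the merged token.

Final LEFT:  [charlie, bravo, bravo, echo, alpha, charlie, alpha]
Final RIGHT: [delta, alpha, delta, foxtrot, alpha, delta, alpha]
i=0: L=charlie=BASE, R=delta -> take RIGHT -> delta
i=1: L=bravo, R=alpha=BASE -> take LEFT -> bravo
i=2: L=bravo, R=delta=BASE -> take LEFT -> bravo
i=3: BASE=delta L=echo R=foxtrot all differ -> CONFLICT
i=4: L=alpha R=alpha -> agree -> alpha
i=5: L=charlie, R=delta=BASE -> take LEFT -> charlie
i=6: L=alpha R=alpha -> agree -> alpha
Index 2 -> bravo

Answer: bravo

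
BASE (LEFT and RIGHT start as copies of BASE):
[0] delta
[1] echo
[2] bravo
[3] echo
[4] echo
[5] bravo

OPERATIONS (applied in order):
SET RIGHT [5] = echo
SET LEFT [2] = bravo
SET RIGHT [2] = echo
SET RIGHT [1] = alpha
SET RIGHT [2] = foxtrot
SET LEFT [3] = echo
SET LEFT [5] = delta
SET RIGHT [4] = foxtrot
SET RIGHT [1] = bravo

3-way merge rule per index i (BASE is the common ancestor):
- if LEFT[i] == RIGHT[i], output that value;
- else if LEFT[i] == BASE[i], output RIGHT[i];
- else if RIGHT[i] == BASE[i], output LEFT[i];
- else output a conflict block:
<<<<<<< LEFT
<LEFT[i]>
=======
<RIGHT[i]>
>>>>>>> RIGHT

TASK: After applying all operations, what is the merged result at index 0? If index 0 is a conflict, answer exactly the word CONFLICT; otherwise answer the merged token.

Answer: delta

Derivation:
Final LEFT:  [delta, echo, bravo, echo, echo, delta]
Final RIGHT: [delta, bravo, foxtrot, echo, foxtrot, echo]
i=0: L=delta R=delta -> agree -> delta
i=1: L=echo=BASE, R=bravo -> take RIGHT -> bravo
i=2: L=bravo=BASE, R=foxtrot -> take RIGHT -> foxtrot
i=3: L=echo R=echo -> agree -> echo
i=4: L=echo=BASE, R=foxtrot -> take RIGHT -> foxtrot
i=5: BASE=bravo L=delta R=echo all differ -> CONFLICT
Index 0 -> delta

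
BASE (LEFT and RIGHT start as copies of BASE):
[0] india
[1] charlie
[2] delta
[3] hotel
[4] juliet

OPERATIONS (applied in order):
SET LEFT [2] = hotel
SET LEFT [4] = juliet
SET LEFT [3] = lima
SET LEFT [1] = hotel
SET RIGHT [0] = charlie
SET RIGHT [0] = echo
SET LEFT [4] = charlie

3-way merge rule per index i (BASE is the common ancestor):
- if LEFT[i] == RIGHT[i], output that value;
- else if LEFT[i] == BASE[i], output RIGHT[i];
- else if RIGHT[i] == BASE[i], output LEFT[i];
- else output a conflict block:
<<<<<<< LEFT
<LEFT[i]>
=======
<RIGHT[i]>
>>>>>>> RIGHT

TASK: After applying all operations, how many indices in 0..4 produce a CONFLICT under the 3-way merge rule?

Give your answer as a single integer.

Answer: 0

Derivation:
Final LEFT:  [india, hotel, hotel, lima, charlie]
Final RIGHT: [echo, charlie, delta, hotel, juliet]
i=0: L=india=BASE, R=echo -> take RIGHT -> echo
i=1: L=hotel, R=charlie=BASE -> take LEFT -> hotel
i=2: L=hotel, R=delta=BASE -> take LEFT -> hotel
i=3: L=lima, R=hotel=BASE -> take LEFT -> lima
i=4: L=charlie, R=juliet=BASE -> take LEFT -> charlie
Conflict count: 0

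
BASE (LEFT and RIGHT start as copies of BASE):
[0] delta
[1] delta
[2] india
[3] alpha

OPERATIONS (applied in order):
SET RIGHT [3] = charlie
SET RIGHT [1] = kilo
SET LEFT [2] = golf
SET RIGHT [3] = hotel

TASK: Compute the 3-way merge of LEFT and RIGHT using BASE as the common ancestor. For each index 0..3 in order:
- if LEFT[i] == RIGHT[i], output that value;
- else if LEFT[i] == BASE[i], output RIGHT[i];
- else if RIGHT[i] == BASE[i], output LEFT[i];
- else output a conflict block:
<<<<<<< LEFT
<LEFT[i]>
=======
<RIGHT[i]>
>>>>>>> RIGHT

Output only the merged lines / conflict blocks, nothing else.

Answer: delta
kilo
golf
hotel

Derivation:
Final LEFT:  [delta, delta, golf, alpha]
Final RIGHT: [delta, kilo, india, hotel]
i=0: L=delta R=delta -> agree -> delta
i=1: L=delta=BASE, R=kilo -> take RIGHT -> kilo
i=2: L=golf, R=india=BASE -> take LEFT -> golf
i=3: L=alpha=BASE, R=hotel -> take RIGHT -> hotel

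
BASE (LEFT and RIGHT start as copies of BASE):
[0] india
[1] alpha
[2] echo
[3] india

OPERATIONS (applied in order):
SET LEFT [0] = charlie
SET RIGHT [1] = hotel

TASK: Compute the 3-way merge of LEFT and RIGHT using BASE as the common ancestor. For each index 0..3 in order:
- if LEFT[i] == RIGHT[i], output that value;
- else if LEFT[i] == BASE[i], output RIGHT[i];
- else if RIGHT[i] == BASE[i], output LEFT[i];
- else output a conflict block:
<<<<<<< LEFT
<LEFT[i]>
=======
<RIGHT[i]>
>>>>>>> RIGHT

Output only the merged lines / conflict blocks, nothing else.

Final LEFT:  [charlie, alpha, echo, india]
Final RIGHT: [india, hotel, echo, india]
i=0: L=charlie, R=india=BASE -> take LEFT -> charlie
i=1: L=alpha=BASE, R=hotel -> take RIGHT -> hotel
i=2: L=echo R=echo -> agree -> echo
i=3: L=india R=india -> agree -> india

Answer: charlie
hotel
echo
india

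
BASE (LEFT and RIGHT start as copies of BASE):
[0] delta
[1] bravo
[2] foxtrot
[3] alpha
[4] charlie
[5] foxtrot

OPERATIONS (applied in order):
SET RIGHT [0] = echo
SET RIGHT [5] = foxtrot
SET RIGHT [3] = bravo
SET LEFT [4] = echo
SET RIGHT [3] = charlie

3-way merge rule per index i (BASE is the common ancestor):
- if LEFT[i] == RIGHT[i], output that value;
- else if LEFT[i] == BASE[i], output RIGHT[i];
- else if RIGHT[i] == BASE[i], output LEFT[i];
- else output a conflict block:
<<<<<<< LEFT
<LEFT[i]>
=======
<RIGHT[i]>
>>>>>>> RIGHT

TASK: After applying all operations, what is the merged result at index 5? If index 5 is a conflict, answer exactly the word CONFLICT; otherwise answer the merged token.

Answer: foxtrot

Derivation:
Final LEFT:  [delta, bravo, foxtrot, alpha, echo, foxtrot]
Final RIGHT: [echo, bravo, foxtrot, charlie, charlie, foxtrot]
i=0: L=delta=BASE, R=echo -> take RIGHT -> echo
i=1: L=bravo R=bravo -> agree -> bravo
i=2: L=foxtrot R=foxtrot -> agree -> foxtrot
i=3: L=alpha=BASE, R=charlie -> take RIGHT -> charlie
i=4: L=echo, R=charlie=BASE -> take LEFT -> echo
i=5: L=foxtrot R=foxtrot -> agree -> foxtrot
Index 5 -> foxtrot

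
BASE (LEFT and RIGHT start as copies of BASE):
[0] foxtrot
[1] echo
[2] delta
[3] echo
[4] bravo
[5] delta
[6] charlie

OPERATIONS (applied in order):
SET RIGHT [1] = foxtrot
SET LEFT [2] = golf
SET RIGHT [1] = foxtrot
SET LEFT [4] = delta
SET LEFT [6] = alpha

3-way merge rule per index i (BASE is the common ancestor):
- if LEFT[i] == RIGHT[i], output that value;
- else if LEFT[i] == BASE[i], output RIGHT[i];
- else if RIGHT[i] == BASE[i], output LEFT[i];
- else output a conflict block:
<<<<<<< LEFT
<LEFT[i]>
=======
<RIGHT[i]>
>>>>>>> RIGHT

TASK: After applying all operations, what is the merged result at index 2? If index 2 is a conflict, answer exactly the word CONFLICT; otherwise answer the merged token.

Answer: golf

Derivation:
Final LEFT:  [foxtrot, echo, golf, echo, delta, delta, alpha]
Final RIGHT: [foxtrot, foxtrot, delta, echo, bravo, delta, charlie]
i=0: L=foxtrot R=foxtrot -> agree -> foxtrot
i=1: L=echo=BASE, R=foxtrot -> take RIGHT -> foxtrot
i=2: L=golf, R=delta=BASE -> take LEFT -> golf
i=3: L=echo R=echo -> agree -> echo
i=4: L=delta, R=bravo=BASE -> take LEFT -> delta
i=5: L=delta R=delta -> agree -> delta
i=6: L=alpha, R=charlie=BASE -> take LEFT -> alpha
Index 2 -> golf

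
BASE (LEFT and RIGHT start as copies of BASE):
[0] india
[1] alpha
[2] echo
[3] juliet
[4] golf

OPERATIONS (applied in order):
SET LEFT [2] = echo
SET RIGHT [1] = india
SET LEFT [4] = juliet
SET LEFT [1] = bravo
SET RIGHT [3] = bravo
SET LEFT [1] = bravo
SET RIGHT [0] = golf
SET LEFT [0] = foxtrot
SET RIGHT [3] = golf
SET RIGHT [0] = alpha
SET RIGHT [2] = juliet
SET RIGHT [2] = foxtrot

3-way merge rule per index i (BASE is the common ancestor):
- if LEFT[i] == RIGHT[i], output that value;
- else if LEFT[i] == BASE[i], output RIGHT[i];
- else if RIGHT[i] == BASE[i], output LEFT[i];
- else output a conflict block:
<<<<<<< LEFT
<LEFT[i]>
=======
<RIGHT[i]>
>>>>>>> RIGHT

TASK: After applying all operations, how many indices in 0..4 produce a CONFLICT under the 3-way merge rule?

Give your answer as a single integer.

Answer: 2

Derivation:
Final LEFT:  [foxtrot, bravo, echo, juliet, juliet]
Final RIGHT: [alpha, india, foxtrot, golf, golf]
i=0: BASE=india L=foxtrot R=alpha all differ -> CONFLICT
i=1: BASE=alpha L=bravo R=india all differ -> CONFLICT
i=2: L=echo=BASE, R=foxtrot -> take RIGHT -> foxtrot
i=3: L=juliet=BASE, R=golf -> take RIGHT -> golf
i=4: L=juliet, R=golf=BASE -> take LEFT -> juliet
Conflict count: 2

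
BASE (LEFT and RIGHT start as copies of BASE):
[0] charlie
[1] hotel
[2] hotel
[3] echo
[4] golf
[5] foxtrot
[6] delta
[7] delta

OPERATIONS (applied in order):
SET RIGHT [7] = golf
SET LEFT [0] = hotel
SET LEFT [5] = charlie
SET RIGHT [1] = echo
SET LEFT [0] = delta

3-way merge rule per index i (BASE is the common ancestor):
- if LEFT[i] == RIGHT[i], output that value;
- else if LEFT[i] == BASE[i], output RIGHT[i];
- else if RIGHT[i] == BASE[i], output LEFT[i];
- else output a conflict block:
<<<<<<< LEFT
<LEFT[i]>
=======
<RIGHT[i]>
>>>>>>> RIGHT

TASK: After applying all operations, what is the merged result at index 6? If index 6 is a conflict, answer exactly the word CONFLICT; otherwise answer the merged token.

Final LEFT:  [delta, hotel, hotel, echo, golf, charlie, delta, delta]
Final RIGHT: [charlie, echo, hotel, echo, golf, foxtrot, delta, golf]
i=0: L=delta, R=charlie=BASE -> take LEFT -> delta
i=1: L=hotel=BASE, R=echo -> take RIGHT -> echo
i=2: L=hotel R=hotel -> agree -> hotel
i=3: L=echo R=echo -> agree -> echo
i=4: L=golf R=golf -> agree -> golf
i=5: L=charlie, R=foxtrot=BASE -> take LEFT -> charlie
i=6: L=delta R=delta -> agree -> delta
i=7: L=delta=BASE, R=golf -> take RIGHT -> golf
Index 6 -> delta

Answer: delta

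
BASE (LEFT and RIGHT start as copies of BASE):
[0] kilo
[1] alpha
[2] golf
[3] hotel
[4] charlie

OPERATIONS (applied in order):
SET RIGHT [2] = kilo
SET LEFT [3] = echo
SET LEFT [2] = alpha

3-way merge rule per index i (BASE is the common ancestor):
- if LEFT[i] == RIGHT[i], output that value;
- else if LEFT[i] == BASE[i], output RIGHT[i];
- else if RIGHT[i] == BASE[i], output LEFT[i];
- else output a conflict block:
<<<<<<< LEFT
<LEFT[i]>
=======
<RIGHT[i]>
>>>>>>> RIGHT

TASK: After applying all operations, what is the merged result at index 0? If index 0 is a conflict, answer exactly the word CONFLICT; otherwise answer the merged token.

Answer: kilo

Derivation:
Final LEFT:  [kilo, alpha, alpha, echo, charlie]
Final RIGHT: [kilo, alpha, kilo, hotel, charlie]
i=0: L=kilo R=kilo -> agree -> kilo
i=1: L=alpha R=alpha -> agree -> alpha
i=2: BASE=golf L=alpha R=kilo all differ -> CONFLICT
i=3: L=echo, R=hotel=BASE -> take LEFT -> echo
i=4: L=charlie R=charlie -> agree -> charlie
Index 0 -> kilo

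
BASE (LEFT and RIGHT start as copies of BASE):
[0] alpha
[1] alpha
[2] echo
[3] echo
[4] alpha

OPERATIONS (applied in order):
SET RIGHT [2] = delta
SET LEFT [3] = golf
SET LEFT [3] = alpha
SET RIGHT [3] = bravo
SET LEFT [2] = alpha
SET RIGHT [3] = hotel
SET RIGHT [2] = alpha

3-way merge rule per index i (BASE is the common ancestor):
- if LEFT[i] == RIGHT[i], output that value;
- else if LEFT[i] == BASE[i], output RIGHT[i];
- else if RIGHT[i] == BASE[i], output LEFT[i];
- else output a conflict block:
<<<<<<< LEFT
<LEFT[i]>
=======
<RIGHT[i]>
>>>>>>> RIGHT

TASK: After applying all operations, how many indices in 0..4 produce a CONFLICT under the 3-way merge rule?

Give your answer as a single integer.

Final LEFT:  [alpha, alpha, alpha, alpha, alpha]
Final RIGHT: [alpha, alpha, alpha, hotel, alpha]
i=0: L=alpha R=alpha -> agree -> alpha
i=1: L=alpha R=alpha -> agree -> alpha
i=2: L=alpha R=alpha -> agree -> alpha
i=3: BASE=echo L=alpha R=hotel all differ -> CONFLICT
i=4: L=alpha R=alpha -> agree -> alpha
Conflict count: 1

Answer: 1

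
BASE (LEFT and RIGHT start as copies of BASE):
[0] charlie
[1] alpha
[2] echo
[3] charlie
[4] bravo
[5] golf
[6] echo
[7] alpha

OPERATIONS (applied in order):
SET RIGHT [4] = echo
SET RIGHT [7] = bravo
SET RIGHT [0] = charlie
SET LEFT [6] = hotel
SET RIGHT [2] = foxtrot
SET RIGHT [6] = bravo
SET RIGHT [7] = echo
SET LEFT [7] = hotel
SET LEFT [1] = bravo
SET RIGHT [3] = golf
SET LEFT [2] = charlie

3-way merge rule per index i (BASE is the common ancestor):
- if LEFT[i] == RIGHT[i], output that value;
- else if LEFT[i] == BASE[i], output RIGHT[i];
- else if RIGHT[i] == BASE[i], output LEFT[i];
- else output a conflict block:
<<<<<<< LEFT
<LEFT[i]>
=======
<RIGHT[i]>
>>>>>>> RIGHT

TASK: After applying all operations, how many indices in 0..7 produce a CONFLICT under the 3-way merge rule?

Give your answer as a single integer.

Answer: 3

Derivation:
Final LEFT:  [charlie, bravo, charlie, charlie, bravo, golf, hotel, hotel]
Final RIGHT: [charlie, alpha, foxtrot, golf, echo, golf, bravo, echo]
i=0: L=charlie R=charlie -> agree -> charlie
i=1: L=bravo, R=alpha=BASE -> take LEFT -> bravo
i=2: BASE=echo L=charlie R=foxtrot all differ -> CONFLICT
i=3: L=charlie=BASE, R=golf -> take RIGHT -> golf
i=4: L=bravo=BASE, R=echo -> take RIGHT -> echo
i=5: L=golf R=golf -> agree -> golf
i=6: BASE=echo L=hotel R=bravo all differ -> CONFLICT
i=7: BASE=alpha L=hotel R=echo all differ -> CONFLICT
Conflict count: 3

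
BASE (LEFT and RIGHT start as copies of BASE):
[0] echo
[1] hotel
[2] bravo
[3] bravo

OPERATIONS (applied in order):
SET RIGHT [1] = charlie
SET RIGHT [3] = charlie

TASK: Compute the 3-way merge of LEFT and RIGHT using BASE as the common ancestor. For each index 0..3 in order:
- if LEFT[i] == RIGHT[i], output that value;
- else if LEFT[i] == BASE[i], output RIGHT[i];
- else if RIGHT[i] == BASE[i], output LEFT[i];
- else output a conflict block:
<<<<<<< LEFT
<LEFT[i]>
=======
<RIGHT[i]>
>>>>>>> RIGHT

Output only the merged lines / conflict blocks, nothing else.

Answer: echo
charlie
bravo
charlie

Derivation:
Final LEFT:  [echo, hotel, bravo, bravo]
Final RIGHT: [echo, charlie, bravo, charlie]
i=0: L=echo R=echo -> agree -> echo
i=1: L=hotel=BASE, R=charlie -> take RIGHT -> charlie
i=2: L=bravo R=bravo -> agree -> bravo
i=3: L=bravo=BASE, R=charlie -> take RIGHT -> charlie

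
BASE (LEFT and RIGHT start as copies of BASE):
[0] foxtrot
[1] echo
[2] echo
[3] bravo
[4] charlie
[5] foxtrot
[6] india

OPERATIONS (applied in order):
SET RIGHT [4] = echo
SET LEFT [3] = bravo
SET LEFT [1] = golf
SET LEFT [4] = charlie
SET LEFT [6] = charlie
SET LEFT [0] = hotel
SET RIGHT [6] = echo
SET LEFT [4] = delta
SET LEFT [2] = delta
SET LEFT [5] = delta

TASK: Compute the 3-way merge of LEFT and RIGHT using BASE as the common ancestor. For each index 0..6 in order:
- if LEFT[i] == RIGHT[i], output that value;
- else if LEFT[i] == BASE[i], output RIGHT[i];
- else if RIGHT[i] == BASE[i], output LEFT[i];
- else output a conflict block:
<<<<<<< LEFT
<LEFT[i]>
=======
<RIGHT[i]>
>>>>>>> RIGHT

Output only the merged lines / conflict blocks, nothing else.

Answer: hotel
golf
delta
bravo
<<<<<<< LEFT
delta
=======
echo
>>>>>>> RIGHT
delta
<<<<<<< LEFT
charlie
=======
echo
>>>>>>> RIGHT

Derivation:
Final LEFT:  [hotel, golf, delta, bravo, delta, delta, charlie]
Final RIGHT: [foxtrot, echo, echo, bravo, echo, foxtrot, echo]
i=0: L=hotel, R=foxtrot=BASE -> take LEFT -> hotel
i=1: L=golf, R=echo=BASE -> take LEFT -> golf
i=2: L=delta, R=echo=BASE -> take LEFT -> delta
i=3: L=bravo R=bravo -> agree -> bravo
i=4: BASE=charlie L=delta R=echo all differ -> CONFLICT
i=5: L=delta, R=foxtrot=BASE -> take LEFT -> delta
i=6: BASE=india L=charlie R=echo all differ -> CONFLICT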